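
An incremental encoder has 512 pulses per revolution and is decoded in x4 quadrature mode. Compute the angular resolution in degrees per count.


resolution = 360 / (PPR * 4) = 360 / 2048 = 0.1758

0.1758 degrees


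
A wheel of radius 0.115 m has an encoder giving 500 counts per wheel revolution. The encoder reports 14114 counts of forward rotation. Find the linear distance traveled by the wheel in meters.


revs = 14114/500 = 28.228000
d = revs * 2*pi*r = 28.228000 * 2*pi*0.115 = 20.3966

20.3966 m


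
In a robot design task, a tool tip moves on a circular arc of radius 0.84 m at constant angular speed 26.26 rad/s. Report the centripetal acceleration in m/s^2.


a_c = omega^2 * r = 26.26^2 * 0.84 = 579.2536

579.2536 m/s^2


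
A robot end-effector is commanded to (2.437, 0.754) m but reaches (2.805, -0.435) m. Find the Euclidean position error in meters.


dx = 2.805 - (2.437) = 0.3680, dy = -0.435 - (0.754) = -1.1890
err = sqrt(0.135424 + 1.413721) = 1.2446

1.2446 m


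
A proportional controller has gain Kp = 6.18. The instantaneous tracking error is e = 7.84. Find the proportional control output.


u_P = Kp * e = 6.18 * 7.84 = 48.4512

48.4512


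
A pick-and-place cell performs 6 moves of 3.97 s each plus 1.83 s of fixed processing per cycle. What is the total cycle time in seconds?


T = 6*3.97 + 1.83 = 25.6500

25.6500 s


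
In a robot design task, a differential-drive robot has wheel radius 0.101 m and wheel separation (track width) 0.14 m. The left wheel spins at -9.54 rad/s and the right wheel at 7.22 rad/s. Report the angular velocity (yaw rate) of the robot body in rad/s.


omega = r*(wR - wL)/L = 0.101*(7.22 - (-9.54))/0.14 = 12.0911

12.0911 rad/s


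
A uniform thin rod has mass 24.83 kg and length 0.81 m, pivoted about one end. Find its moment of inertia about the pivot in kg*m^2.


I = (1/3)*m*L^2 = (1/3)*24.83*0.81^2 = 5.4303

5.4303 kg*m^2


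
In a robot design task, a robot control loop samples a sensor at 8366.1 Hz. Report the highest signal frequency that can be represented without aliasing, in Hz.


f_max = f_s/2 = 8366.1/2 = 4183.0500

4183.0500 Hz


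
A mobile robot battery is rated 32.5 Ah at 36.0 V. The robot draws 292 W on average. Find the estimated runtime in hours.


E = 32.5*36.0 = 1170.0000 Wh
t = E/P = 1170.0000/292 = 4.0068

4.0068 hours


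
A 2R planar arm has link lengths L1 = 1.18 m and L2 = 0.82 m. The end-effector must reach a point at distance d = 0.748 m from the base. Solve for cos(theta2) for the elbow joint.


cos(th2) = (d^2 - L1^2 - L2^2)/(2*L1*L2) = (0.748^2 - 1.18^2 - 0.82^2)/(2*1.18*0.82) = -0.7779

-0.7779


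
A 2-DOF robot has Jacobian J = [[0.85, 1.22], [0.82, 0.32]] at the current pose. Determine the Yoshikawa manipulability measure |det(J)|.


det(J) = 0.85*0.32 - (1.22)*(0.82) = -0.7284
|det(J)| = 0.7284

0.7284


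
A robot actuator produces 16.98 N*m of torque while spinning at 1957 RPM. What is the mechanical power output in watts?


omega = 1957 * 2*pi/60 = 204.936561 rad/s
P = tau * omega = 16.98 * 204.936561 = 3479.8228

3479.8228 W


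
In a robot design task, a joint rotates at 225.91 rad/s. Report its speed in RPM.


RPM = 225.91 * 60/(2*pi) = 2157.2816

2157.2816 RPM


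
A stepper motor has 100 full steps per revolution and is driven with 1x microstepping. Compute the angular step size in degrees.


step = 360/(100*1) = 360/100 = 3.6000

3.6000 degrees


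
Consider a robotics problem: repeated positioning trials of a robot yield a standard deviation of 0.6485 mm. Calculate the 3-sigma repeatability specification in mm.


repeatability = 3*sigma = 3*0.6485 = 1.9455

1.9455 mm


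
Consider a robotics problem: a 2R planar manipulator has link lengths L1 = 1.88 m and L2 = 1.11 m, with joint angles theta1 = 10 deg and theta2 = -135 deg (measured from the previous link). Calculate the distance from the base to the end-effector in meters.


x = L1*cos(th1) + L2*cos(th1+th2) = 1.214769
y = L1*sin(th1) + L2*sin(th1+th2) = -0.582800
d = sqrt(x^2 + y^2) = sqrt(1.475664 + 0.339656) = 1.3473

1.3473 m


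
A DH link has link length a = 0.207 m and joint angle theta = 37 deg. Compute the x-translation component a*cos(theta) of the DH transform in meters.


a*cos(theta) = 0.207*cos(37 deg) = 0.1653

0.1653 m


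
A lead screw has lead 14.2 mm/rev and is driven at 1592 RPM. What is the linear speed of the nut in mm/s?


v = lead * (RPM/60) = 14.2*1592/60 = 376.7733

376.7733 mm/s


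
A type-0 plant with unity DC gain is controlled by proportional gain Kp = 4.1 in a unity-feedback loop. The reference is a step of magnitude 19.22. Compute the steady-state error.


e_ss = R/(1 + Kp) = 19.22/(1 + 4.1) = 19.22/5.1000 = 3.7686

3.7686


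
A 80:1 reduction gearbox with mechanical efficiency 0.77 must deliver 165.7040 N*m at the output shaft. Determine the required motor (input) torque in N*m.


tau_in = tau_out / (N * eta) = 165.7040 / (80 * 0.77) = 2.6900

2.6900 N*m


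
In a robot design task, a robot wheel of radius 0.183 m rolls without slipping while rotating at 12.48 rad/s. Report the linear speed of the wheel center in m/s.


v = omega * r = 12.48 * 0.183 = 2.2838

2.2838 m/s


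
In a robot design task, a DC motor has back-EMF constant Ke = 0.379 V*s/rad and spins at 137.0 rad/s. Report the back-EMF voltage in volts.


V_emf = Ke * omega = 0.379*137.0 = 51.9230

51.9230 V


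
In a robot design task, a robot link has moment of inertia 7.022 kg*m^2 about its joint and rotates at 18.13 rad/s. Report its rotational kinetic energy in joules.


KE = (1/2)*I*omega^2 = 0.5*7.022*18.13^2 = 1154.0548

1154.0548 J


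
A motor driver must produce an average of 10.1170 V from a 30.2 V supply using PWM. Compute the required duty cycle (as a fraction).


D = V_avg/V_supply = 10.1170/30.2 = 0.3350

0.3350


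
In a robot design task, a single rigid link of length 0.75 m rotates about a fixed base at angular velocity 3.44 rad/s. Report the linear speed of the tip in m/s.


v = L*omega = 0.75 * 3.44 = 2.5800

2.5800 m/s


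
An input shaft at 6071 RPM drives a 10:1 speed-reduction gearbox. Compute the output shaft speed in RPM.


omega_out = omega_in / N = 6071 / 10 = 607.1000

607.1000 RPM


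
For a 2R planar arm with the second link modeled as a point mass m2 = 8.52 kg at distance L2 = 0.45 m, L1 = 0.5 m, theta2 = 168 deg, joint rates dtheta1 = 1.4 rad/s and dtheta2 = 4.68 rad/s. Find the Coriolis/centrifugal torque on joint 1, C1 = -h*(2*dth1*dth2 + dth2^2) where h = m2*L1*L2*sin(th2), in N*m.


h = m2*L1*L2*sin(th2) = 8.52*0.5*0.45*sin(168 deg) = 0.398567
C1 = -h*(2*1.4*4.68 + 4.68^2) = -0.398567*35.0064 = -13.9524

-13.9524 N*m


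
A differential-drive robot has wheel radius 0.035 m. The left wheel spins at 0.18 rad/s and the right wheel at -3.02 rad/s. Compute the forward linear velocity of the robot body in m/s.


v = r*(wR + wL)/2 = 0.035*(-3.02 + 0.18)/2 = -0.0497

-0.0497 m/s


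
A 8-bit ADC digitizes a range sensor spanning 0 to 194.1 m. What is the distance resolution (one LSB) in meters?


res = range / 2^n = 194.1/2^8 = 194.1/256 = 0.7582

0.7582 m


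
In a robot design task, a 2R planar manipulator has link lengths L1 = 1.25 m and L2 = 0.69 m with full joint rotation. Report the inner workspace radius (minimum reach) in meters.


r_min = |L1 - L2| = |1.25 - 0.69| = 0.5600

0.5600 m


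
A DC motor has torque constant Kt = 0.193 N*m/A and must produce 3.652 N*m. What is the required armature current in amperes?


I = tau / Kt = 3.652/0.193 = 18.9223

18.9223 A


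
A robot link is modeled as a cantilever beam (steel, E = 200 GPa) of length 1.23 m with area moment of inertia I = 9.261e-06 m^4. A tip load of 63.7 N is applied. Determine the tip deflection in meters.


delta = F*L^3/(3*E*I) = 63.7*1.23^3/(3*2.000e+11*9.261e-06)
      = 118.5372279/5556600 = 2.1333e-05

2.1333e-05 m


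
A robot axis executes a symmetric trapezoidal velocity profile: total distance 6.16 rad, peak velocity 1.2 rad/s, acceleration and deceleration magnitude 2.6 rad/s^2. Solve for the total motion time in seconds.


t_acc = v/a = 1.2/2.6 = 0.461538 s
d_acc = v^2/(2a) = 0.276923 rad (each ramp)
d_cruise = 6.16 - 2*0.276923 = 5.606154 rad
t_cruise = 5.606154/1.2 = 4.671795 s
t_total = 2*0.461538 + 4.671795 = 5.5949

5.5949 s


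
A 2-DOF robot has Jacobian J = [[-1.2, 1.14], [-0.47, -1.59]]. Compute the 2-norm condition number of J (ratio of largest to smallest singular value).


JJ^T eigenvalues: trace(JJ^T) = 5.4886, det(JJ^T) = det(J)^2 = 5.97215844
s_max^2 = (5.4886 + sqrt(6.23609620))/2 = 3.99290885
s_min^2 = (5.4886 - sqrt(6.23609620))/2 = 1.49569115
kappa = s_max/s_min = sqrt(3.99290885/1.49569115) = 1.6339

1.6339


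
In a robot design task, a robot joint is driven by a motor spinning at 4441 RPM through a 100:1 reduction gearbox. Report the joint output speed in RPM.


omega_joint = omega_motor / N = 4441 / 100 = 44.4100

44.4100 RPM


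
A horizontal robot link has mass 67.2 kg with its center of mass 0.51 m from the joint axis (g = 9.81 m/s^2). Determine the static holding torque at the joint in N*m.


tau = m*g*L = 67.2 * 9.81 * 0.51 = 336.2083

336.2083 N*m


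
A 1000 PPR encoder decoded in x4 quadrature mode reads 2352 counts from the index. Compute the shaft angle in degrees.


angle = counts * 360 / (PPR*4) = 2352 * 360 / 4000 = 211.6800

211.6800 degrees


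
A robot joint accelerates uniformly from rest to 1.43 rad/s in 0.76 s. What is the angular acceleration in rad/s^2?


alpha = delta_omega / t = 1.43 / 0.76 = 1.8816

1.8816 rad/s^2


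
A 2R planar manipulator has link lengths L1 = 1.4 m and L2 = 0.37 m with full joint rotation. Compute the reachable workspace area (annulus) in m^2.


r_max = L1 + L2 = 1.7700, r_min = |L1 - L2| = 1.0300
A = pi*(r_max^2 - r_min^2) = pi*(3.1329 - 1.0609) = 6.5094

6.5094 m^2


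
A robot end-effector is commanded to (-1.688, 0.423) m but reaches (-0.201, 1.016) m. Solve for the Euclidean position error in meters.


dx = -0.201 - (-1.688) = 1.4870, dy = 1.016 - (0.423) = 0.5930
err = sqrt(2.211169 + 0.351649) = 1.6009

1.6009 m


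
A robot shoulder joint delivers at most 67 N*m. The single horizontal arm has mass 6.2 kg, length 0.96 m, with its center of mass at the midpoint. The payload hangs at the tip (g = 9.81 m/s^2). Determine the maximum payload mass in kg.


tau_arm = m_arm*g*(L/2) = 6.2*9.81*0.96/2 = 29.1946 N*m
tau_payload = tau_max - tau_arm = 67 - 29.1946 = 37.8054
m_payload = tau_payload / (g*L) = 37.8054 / (9.81*0.96) = 4.0143

4.0143 kg


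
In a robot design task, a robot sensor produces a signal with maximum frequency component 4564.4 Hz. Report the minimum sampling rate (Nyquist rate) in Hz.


f_s,min = 2*f_max = 2*4564.4 = 9128.8000

9128.8000 Hz


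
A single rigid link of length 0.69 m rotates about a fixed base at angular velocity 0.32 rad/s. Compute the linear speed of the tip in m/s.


v = L*omega = 0.69 * 0.32 = 0.2208

0.2208 m/s


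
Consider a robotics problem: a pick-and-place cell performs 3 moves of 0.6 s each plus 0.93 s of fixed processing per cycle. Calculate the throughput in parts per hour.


T_cycle = 3*0.6 + 0.93 = 2.7300 s
rate = 3600/T = 1318.6813

1318.6813 parts/hour


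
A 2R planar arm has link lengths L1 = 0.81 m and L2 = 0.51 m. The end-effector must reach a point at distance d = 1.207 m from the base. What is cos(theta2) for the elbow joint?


cos(th2) = (d^2 - L1^2 - L2^2)/(2*L1*L2) = (1.207^2 - 0.81^2 - 0.51^2)/(2*0.81*0.51) = 0.6544

0.6544


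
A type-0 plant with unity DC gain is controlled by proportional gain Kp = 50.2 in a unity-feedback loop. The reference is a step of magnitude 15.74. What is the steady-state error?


e_ss = R/(1 + Kp) = 15.74/(1 + 50.2) = 15.74/51.2000 = 0.3074

0.3074


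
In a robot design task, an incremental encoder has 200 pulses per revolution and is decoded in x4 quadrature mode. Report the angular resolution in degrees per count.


resolution = 360 / (PPR * 4) = 360 / 800 = 0.4500

0.4500 degrees


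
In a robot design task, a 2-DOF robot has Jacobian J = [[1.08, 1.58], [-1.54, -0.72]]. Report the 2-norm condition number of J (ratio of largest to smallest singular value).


JJ^T eigenvalues: trace(JJ^T) = 6.5528, det(JJ^T) = det(J)^2 = 2.74101136
s_max^2 = (6.5528 + sqrt(31.97514240))/2 = 6.10372835
s_min^2 = (6.5528 - sqrt(31.97514240))/2 = 0.44907165
kappa = s_max/s_min = sqrt(6.10372835/0.44907165) = 3.6867

3.6867


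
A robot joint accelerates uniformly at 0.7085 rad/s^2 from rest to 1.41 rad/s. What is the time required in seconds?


t = delta_omega / alpha = 1.41 / 0.7085 = 1.9901

1.9901 s


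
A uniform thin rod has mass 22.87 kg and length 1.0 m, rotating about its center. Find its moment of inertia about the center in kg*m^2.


I = (1/12)*m*L^2 = (1/12)*22.87*1.0^2 = 1.9058

1.9058 kg*m^2


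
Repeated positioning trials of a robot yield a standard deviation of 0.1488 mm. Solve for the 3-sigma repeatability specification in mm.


repeatability = 3*sigma = 3*0.1488 = 0.4464

0.4464 mm


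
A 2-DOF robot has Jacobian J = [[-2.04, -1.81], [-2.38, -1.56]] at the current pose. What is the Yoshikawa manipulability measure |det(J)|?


det(J) = -2.04*-1.56 - (-1.81)*(-2.38) = -1.1254
|det(J)| = 1.1254

1.1254


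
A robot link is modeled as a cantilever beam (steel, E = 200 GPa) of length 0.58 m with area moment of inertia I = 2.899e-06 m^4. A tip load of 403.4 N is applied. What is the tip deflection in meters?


delta = F*L^3/(3*E*I) = 403.4*0.58^3/(3*2.000e+11*2.899e-06)
      = 78.7081808/1739400 = 4.5250e-05

4.5250e-05 m


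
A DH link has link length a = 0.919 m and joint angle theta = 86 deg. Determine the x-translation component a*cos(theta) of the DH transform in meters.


a*cos(theta) = 0.919*cos(86 deg) = 0.0641

0.0641 m


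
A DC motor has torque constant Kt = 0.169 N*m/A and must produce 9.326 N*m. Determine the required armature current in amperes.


I = tau / Kt = 9.326/0.169 = 55.1834

55.1834 A


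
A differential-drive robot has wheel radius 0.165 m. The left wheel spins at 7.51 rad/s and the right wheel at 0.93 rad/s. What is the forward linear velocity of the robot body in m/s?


v = r*(wR + wL)/2 = 0.165*(0.93 + 7.51)/2 = 0.6963

0.6963 m/s


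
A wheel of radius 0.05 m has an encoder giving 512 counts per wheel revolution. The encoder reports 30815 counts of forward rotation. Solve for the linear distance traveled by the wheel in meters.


revs = 30815/512 = 60.185547
d = revs * 2*pi*r = 60.185547 * 2*pi*0.05 = 18.9078

18.9078 m


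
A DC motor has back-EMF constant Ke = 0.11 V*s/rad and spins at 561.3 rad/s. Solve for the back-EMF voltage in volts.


V_emf = Ke * omega = 0.11*561.3 = 61.7430

61.7430 V


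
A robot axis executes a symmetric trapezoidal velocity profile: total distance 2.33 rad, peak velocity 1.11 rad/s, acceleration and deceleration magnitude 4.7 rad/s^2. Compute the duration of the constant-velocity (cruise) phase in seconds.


t_acc = v/a = 0.236170 s, d_acc = v^2/(2a) = 0.131074 rad each
d_cruise = 2.33 - 2*0.131074 = 2.067852 rad
t_cruise = d_cruise/v = 2.067852/1.11 = 1.8629

1.8629 s


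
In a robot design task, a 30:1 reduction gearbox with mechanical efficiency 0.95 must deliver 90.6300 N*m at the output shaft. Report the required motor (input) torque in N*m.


tau_in = tau_out / (N * eta) = 90.6300 / (30 * 0.95) = 3.1800

3.1800 N*m


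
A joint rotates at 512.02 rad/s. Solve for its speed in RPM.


RPM = 512.02 * 60/(2*pi) = 4889.4308

4889.4308 RPM


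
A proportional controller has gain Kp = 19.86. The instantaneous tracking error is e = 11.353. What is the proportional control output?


u_P = Kp * e = 19.86 * 11.353 = 225.4706

225.4706


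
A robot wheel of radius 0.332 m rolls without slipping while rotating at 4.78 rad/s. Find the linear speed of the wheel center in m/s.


v = omega * r = 4.78 * 0.332 = 1.5870

1.5870 m/s


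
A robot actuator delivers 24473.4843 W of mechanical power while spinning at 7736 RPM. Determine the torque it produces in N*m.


omega = 7736 * 2*pi/60 = 810.112026 rad/s
tau = P / omega = 24473.4843 / 810.112026 = 30.2100

30.2100 N*m


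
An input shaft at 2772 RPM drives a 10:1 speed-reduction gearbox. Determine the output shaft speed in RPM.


omega_out = omega_in / N = 2772 / 10 = 277.2000

277.2000 RPM


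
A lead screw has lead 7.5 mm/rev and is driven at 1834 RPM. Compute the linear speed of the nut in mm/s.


v = lead * (RPM/60) = 7.5*1834/60 = 229.2500

229.2500 mm/s


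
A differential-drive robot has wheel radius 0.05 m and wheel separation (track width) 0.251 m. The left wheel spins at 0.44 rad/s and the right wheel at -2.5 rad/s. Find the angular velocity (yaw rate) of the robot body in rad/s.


omega = r*(wR - wL)/L = 0.05*(-2.5 - (0.44))/0.251 = -0.5857

-0.5857 rad/s


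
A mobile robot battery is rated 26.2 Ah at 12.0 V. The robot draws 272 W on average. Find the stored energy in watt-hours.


E = capacity * V = 26.2*12.0 = 314.4000

314.4000 Wh


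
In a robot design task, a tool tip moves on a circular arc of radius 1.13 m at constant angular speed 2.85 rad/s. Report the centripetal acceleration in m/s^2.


a_c = omega^2 * r = 2.85^2 * 1.13 = 9.1784

9.1784 m/s^2


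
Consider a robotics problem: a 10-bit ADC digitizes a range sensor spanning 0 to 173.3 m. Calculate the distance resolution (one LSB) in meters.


res = range / 2^n = 173.3/2^10 = 173.3/1024 = 0.1692

0.1692 m


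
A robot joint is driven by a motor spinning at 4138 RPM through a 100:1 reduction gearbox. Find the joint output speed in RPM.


omega_joint = omega_motor / N = 4138 / 100 = 41.3800

41.3800 RPM


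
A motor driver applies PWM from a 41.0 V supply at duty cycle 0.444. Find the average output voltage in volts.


V_avg = V_supply * D = 41.0*0.444 = 18.2040

18.2040 V


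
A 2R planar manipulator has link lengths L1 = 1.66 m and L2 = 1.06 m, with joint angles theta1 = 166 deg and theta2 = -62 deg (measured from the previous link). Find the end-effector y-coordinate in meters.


y = L1*sin(th1) + L2*sin(th1+th2) = 1.66*sin(166 deg) + 1.06*sin(104 deg) = 1.4301

1.4301 m


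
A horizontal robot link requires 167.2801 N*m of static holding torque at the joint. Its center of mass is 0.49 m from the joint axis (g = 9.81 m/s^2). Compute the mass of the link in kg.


m = tau / (g*L) = 167.2801 / (9.81 * 0.49) = 34.8000

34.8000 kg


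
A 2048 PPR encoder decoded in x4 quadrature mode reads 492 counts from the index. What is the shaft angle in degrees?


angle = counts * 360 / (PPR*4) = 492 * 360 / 8192 = 21.6211

21.6211 degrees


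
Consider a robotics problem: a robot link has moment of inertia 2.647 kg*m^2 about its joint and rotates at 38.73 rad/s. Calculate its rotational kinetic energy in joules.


KE = (1/2)*I*omega^2 = 0.5*2.647*38.73^2 = 1985.2671

1985.2671 J


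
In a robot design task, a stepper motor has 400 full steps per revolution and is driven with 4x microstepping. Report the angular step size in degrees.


step = 360/(400*4) = 360/1600 = 0.2250

0.2250 degrees


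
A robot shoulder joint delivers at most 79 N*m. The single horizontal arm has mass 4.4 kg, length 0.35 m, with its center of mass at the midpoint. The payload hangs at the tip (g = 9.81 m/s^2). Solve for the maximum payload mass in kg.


tau_arm = m_arm*g*(L/2) = 4.4*9.81*0.35/2 = 7.5537 N*m
tau_payload = tau_max - tau_arm = 79 - 7.5537 = 71.4463
m_payload = tau_payload / (g*L) = 71.4463 / (9.81*0.35) = 20.8086

20.8086 kg


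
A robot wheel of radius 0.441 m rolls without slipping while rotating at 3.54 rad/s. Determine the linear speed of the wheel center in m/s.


v = omega * r = 3.54 * 0.441 = 1.5611

1.5611 m/s


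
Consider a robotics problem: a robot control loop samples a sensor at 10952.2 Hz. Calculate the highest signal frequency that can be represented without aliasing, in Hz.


f_max = f_s/2 = 10952.2/2 = 5476.1000

5476.1000 Hz


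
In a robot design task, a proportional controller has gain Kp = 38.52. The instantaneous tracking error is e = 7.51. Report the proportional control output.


u_P = Kp * e = 38.52 * 7.51 = 289.2852

289.2852


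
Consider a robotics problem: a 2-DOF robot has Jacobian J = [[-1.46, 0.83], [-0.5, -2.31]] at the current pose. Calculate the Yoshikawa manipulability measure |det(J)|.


det(J) = -1.46*-2.31 - (0.83)*(-0.5) = 3.7876
|det(J)| = 3.7876

3.7876


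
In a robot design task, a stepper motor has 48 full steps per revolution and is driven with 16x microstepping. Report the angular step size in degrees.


step = 360/(48*16) = 360/768 = 0.4688

0.4688 degrees


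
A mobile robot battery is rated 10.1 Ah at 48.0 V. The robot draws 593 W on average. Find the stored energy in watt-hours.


E = capacity * V = 10.1*48.0 = 484.8000

484.8000 Wh


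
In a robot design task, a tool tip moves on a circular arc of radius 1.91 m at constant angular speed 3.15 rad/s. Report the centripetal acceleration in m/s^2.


a_c = omega^2 * r = 3.15^2 * 1.91 = 18.9520

18.9520 m/s^2


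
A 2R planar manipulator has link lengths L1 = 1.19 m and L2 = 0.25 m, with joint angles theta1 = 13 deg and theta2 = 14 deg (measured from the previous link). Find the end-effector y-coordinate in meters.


y = L1*sin(th1) + L2*sin(th1+th2) = 1.19*sin(13 deg) + 0.25*sin(27 deg) = 0.3812

0.3812 m


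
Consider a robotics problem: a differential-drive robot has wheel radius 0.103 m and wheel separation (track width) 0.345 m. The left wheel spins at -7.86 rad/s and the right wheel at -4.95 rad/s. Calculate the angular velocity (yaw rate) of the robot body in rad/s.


omega = r*(wR - wL)/L = 0.103*(-4.95 - (-7.86))/0.345 = 0.8688

0.8688 rad/s


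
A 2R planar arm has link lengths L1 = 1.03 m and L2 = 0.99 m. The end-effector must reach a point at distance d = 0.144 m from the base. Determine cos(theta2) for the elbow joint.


cos(th2) = (d^2 - L1^2 - L2^2)/(2*L1*L2) = (0.144^2 - 1.03^2 - 0.99^2)/(2*1.03*0.99) = -0.9906

-0.9906


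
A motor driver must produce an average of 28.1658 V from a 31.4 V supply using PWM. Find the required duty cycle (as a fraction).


D = V_avg/V_supply = 28.1658/31.4 = 0.8970

0.8970


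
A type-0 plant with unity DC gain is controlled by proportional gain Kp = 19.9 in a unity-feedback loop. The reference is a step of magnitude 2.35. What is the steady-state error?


e_ss = R/(1 + Kp) = 2.35/(1 + 19.9) = 2.35/20.9000 = 0.1124

0.1124


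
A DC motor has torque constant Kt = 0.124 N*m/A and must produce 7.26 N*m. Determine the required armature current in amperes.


I = tau / Kt = 7.26/0.124 = 58.5484

58.5484 A


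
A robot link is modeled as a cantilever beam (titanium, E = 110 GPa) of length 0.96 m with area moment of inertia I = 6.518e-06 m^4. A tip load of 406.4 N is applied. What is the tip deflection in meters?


delta = F*L^3/(3*E*I) = 406.4*0.96^3/(3*1.100e+11*6.518e-06)
      = 359.5567104/2150940 = 1.6716e-04

1.6716e-04 m


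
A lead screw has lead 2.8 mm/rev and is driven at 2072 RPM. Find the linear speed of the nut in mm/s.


v = lead * (RPM/60) = 2.8*2072/60 = 96.6933

96.6933 mm/s


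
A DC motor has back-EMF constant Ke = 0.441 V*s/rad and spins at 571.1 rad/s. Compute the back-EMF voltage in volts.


V_emf = Ke * omega = 0.441*571.1 = 251.8551

251.8551 V


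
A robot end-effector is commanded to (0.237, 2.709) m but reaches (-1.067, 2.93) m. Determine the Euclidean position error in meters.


dx = -1.067 - (0.237) = -1.3040, dy = 2.93 - (2.709) = 0.2210
err = sqrt(1.700416 + 0.048841) = 1.3226

1.3226 m


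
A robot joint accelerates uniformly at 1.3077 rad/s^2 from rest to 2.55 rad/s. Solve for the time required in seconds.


t = delta_omega / alpha = 2.55 / 1.3077 = 1.9500

1.9500 s


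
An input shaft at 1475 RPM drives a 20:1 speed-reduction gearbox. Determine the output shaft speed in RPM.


omega_out = omega_in / N = 1475 / 20 = 73.7500

73.7500 RPM


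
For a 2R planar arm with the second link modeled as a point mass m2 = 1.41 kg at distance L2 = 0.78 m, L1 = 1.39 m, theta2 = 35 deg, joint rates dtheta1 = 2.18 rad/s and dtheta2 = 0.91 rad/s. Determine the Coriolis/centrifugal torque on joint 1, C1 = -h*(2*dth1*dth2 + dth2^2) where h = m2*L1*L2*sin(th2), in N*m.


h = m2*L1*L2*sin(th2) = 1.41*1.39*0.78*sin(35 deg) = 0.876839
C1 = -h*(2*2.18*0.91 + 0.91^2) = -0.876839*4.7957 = -4.2051

-4.2051 N*m


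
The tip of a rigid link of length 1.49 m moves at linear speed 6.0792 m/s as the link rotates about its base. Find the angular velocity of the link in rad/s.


omega = v / L = 6.0792 / 1.49 = 4.0800

4.0800 rad/s


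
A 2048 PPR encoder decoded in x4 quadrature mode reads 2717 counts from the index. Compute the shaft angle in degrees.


angle = counts * 360 / (PPR*4) = 2717 * 360 / 8192 = 119.3994

119.3994 degrees


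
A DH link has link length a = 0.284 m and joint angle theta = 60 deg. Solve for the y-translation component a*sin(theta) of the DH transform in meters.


a*sin(theta) = 0.284*sin(60 deg) = 0.2460

0.2460 m


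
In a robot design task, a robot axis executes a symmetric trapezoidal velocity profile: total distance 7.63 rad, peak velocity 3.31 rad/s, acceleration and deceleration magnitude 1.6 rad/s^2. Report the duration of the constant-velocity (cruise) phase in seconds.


t_acc = v/a = 2.068750 s, d_acc = v^2/(2a) = 3.423781 rad each
d_cruise = 7.63 - 2*3.423781 = 0.782438 rad
t_cruise = d_cruise/v = 0.782438/3.31 = 0.2364

0.2364 s


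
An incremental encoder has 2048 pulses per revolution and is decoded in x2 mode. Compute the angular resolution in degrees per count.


resolution = 360 / (PPR * 2) = 360 / 4096 = 0.0879

0.0879 degrees


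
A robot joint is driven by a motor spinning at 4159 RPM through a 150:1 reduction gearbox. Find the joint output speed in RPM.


omega_joint = omega_motor / N = 4159 / 150 = 27.7267

27.7267 RPM


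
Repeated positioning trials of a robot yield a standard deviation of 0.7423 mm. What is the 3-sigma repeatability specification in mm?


repeatability = 3*sigma = 3*0.7423 = 2.2269

2.2269 mm


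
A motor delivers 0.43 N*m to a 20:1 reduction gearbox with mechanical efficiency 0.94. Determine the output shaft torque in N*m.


tau_out = tau_in * N * eta = 0.43 * 20 * 0.94 = 8.0840

8.0840 N*m


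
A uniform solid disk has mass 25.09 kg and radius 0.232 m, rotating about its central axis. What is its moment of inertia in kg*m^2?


I = (1/2)*m*R^2 = 0.5*25.09*0.232^2 = 0.6752

0.6752 kg*m^2


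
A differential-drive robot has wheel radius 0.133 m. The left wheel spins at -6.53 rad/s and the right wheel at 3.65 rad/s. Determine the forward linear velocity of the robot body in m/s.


v = r*(wR + wL)/2 = 0.133*(3.65 + -6.53)/2 = -0.1915

-0.1915 m/s


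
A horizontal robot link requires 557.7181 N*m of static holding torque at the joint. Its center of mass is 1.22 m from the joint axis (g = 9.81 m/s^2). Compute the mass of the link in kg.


m = tau / (g*L) = 557.7181 / (9.81 * 1.22) = 46.6000

46.6000 kg


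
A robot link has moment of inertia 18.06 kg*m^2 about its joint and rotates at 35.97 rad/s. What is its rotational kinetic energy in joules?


KE = (1/2)*I*omega^2 = 0.5*18.06*35.97^2 = 11683.3833

11683.3833 J


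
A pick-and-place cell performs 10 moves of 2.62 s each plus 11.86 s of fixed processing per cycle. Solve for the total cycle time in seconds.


T = 10*2.62 + 11.86 = 38.0600

38.0600 s


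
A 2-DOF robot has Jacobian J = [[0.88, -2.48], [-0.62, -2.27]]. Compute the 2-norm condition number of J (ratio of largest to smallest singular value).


JJ^T eigenvalues: trace(JJ^T) = 12.4621, det(JJ^T) = det(J)^2 = 12.49763904
s_max^2 = (12.4621 + sqrt(105.31338025))/2 = 11.36216538
s_min^2 = (12.4621 - sqrt(105.31338025))/2 = 1.09993462
kappa = s_max/s_min = sqrt(11.36216538/1.09993462) = 3.2140

3.2140


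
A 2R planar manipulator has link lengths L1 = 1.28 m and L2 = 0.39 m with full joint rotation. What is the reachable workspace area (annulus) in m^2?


r_max = L1 + L2 = 1.6700, r_min = |L1 - L2| = 0.8900
A = pi*(r_max^2 - r_min^2) = pi*(2.7889 - 0.7921) = 6.2731

6.2731 m^2


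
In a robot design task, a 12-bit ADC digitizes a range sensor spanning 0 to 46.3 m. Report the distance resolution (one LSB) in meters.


res = range / 2^n = 46.3/2^12 = 46.3/4096 = 0.0113

0.0113 m


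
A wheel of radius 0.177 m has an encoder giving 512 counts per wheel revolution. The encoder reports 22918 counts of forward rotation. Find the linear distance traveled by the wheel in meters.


revs = 22918/512 = 44.761719
d = revs * 2*pi*r = 44.761719 * 2*pi*0.177 = 49.7806

49.7806 m


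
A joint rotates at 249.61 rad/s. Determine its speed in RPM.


RPM = 249.61 * 60/(2*pi) = 2383.5999

2383.5999 RPM


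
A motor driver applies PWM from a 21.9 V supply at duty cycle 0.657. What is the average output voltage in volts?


V_avg = V_supply * D = 21.9*0.657 = 14.3883

14.3883 V


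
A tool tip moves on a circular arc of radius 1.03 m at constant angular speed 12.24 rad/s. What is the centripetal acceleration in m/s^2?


a_c = omega^2 * r = 12.24^2 * 1.03 = 154.3121

154.3121 m/s^2


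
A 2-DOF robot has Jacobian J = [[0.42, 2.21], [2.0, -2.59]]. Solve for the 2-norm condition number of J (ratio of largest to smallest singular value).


JJ^T eigenvalues: trace(JJ^T) = 15.7686, det(JJ^T) = det(J)^2 = 30.33586084
s_max^2 = (15.7686 + sqrt(127.30530260))/2 = 13.52578258
s_min^2 = (15.7686 - sqrt(127.30530260))/2 = 2.24281742
kappa = s_max/s_min = sqrt(13.52578258/2.24281742) = 2.4558

2.4558


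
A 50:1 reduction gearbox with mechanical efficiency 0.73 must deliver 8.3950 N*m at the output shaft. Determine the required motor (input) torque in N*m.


tau_in = tau_out / (N * eta) = 8.3950 / (50 * 0.73) = 0.2300

0.2300 N*m


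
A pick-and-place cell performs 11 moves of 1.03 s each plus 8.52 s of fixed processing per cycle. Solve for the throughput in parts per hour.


T_cycle = 11*1.03 + 8.52 = 19.8500 s
rate = 3600/T = 181.3602

181.3602 parts/hour


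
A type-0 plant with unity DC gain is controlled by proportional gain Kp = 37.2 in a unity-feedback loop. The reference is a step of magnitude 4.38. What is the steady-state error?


e_ss = R/(1 + Kp) = 4.38/(1 + 37.2) = 4.38/38.2000 = 0.1147

0.1147


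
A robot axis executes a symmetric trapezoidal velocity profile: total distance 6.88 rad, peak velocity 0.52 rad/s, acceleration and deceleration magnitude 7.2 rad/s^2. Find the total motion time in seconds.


t_acc = v/a = 0.52/7.2 = 0.072222 s
d_acc = v^2/(2a) = 0.018778 rad (each ramp)
d_cruise = 6.88 - 2*0.018778 = 6.842444 rad
t_cruise = 6.842444/0.52 = 13.158546 s
t_total = 2*0.072222 + 13.158546 = 13.3030

13.3030 s


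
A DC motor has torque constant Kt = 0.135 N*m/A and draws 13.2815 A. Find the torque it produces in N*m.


tau = Kt * I = 0.135*13.2815 = 1.7930

1.7930 N*m


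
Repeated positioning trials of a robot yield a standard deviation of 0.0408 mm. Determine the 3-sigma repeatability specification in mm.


repeatability = 3*sigma = 3*0.0408 = 0.1224

0.1224 mm


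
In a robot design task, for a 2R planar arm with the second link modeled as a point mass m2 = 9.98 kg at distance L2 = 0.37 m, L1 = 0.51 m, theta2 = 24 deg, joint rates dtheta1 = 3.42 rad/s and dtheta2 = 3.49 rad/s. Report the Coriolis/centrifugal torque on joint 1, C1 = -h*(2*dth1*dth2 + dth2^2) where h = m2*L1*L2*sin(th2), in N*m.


h = m2*L1*L2*sin(th2) = 9.98*0.51*0.37*sin(24 deg) = 0.765977
C1 = -h*(2*3.42*3.49 + 3.49^2) = -0.765977*36.0517 = -27.6148

-27.6148 N*m


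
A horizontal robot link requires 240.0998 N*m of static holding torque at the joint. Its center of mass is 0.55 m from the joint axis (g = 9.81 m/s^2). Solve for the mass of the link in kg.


m = tau / (g*L) = 240.0998 / (9.81 * 0.55) = 44.5000

44.5000 kg


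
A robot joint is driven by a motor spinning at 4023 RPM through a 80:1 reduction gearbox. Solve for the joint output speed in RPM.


omega_joint = omega_motor / N = 4023 / 80 = 50.2875

50.2875 RPM


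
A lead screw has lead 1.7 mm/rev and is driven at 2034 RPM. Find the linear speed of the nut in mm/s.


v = lead * (RPM/60) = 1.7*2034/60 = 57.6300

57.6300 mm/s


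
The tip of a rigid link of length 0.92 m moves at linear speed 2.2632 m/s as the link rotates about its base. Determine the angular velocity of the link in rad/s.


omega = v / L = 2.2632 / 0.92 = 2.4600

2.4600 rad/s


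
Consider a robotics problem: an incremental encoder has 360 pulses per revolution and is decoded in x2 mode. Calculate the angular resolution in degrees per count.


resolution = 360 / (PPR * 2) = 360 / 720 = 0.5000

0.5000 degrees


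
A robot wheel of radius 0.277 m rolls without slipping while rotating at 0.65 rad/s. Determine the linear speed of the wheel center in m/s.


v = omega * r = 0.65 * 0.277 = 0.1801

0.1801 m/s


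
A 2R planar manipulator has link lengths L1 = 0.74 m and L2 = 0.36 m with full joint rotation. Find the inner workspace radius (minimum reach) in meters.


r_min = |L1 - L2| = |0.74 - 0.36| = 0.3800

0.3800 m


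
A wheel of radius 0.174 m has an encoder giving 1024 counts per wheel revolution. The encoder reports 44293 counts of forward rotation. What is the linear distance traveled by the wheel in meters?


revs = 44293/1024 = 43.254883
d = revs * 2*pi*r = 43.254883 * 2*pi*0.174 = 47.2894

47.2894 m


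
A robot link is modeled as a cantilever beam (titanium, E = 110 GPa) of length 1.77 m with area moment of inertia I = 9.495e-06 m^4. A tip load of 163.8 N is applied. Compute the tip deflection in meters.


delta = F*L^3/(3*E*I) = 163.8*1.77^3/(3*1.100e+11*9.495e-06)
      = 908.3091654/3133350 = 2.8988e-04

2.8988e-04 m


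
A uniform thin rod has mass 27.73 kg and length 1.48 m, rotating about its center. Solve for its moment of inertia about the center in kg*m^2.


I = (1/12)*m*L^2 = (1/12)*27.73*1.48^2 = 5.0616

5.0616 kg*m^2


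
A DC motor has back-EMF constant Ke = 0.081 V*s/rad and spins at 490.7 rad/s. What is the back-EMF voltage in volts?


V_emf = Ke * omega = 0.081*490.7 = 39.7467

39.7467 V


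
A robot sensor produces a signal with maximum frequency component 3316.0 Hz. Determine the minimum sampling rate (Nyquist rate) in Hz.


f_s,min = 2*f_max = 2*3316.0 = 6632.0000

6632.0000 Hz


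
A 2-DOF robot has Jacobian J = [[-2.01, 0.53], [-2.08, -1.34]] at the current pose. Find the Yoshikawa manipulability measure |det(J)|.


det(J) = -2.01*-1.34 - (0.53)*(-2.08) = 3.7958
|det(J)| = 3.7958

3.7958


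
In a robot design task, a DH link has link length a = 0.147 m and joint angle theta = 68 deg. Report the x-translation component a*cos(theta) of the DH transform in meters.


a*cos(theta) = 0.147*cos(68 deg) = 0.0551

0.0551 m


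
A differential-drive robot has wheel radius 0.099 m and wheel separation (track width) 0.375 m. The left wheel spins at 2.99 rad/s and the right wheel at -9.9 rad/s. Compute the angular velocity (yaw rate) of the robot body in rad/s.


omega = r*(wR - wL)/L = 0.099*(-9.9 - (2.99))/0.375 = -3.4030

-3.4030 rad/s


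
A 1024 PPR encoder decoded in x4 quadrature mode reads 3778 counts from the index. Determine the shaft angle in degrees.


angle = counts * 360 / (PPR*4) = 3778 * 360 / 4096 = 332.0508

332.0508 degrees


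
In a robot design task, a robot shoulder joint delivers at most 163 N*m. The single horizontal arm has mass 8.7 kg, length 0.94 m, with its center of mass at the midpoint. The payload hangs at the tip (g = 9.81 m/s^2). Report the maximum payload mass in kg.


tau_arm = m_arm*g*(L/2) = 8.7*9.81*0.94/2 = 40.1131 N*m
tau_payload = tau_max - tau_arm = 163 - 40.1131 = 122.8869
m_payload = tau_payload / (g*L) = 122.8869 / (9.81*0.94) = 13.3263

13.3263 kg


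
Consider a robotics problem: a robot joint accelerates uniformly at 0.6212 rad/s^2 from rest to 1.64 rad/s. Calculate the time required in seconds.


t = delta_omega / alpha = 1.64 / 0.6212 = 2.6401

2.6401 s


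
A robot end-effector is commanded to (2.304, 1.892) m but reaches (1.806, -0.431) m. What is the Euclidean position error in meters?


dx = 1.806 - (2.304) = -0.4980, dy = -0.431 - (1.892) = -2.3230
err = sqrt(0.248004 + 5.396329) = 2.3758

2.3758 m


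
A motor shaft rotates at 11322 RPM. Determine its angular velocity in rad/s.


omega = 11322 * 2*pi/60 = 1185.6371

1185.6371 rad/s


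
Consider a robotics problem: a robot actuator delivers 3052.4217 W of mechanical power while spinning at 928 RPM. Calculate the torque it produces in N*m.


omega = 928 * 2*pi/60 = 97.179933 rad/s
tau = P / omega = 3052.4217 / 97.179933 = 31.4100

31.4100 N*m


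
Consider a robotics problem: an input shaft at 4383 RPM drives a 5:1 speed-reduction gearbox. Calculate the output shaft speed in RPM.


omega_out = omega_in / N = 4383 / 5 = 876.6000

876.6000 RPM


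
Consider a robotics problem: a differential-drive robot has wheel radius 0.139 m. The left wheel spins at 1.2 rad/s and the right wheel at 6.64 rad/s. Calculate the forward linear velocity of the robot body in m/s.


v = r*(wR + wL)/2 = 0.139*(6.64 + 1.2)/2 = 0.5449

0.5449 m/s


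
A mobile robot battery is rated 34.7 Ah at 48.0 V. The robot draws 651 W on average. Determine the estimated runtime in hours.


E = 34.7*48.0 = 1665.6000 Wh
t = E/P = 1665.6000/651 = 2.5585

2.5585 hours


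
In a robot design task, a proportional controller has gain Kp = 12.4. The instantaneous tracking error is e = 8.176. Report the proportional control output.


u_P = Kp * e = 12.4 * 8.176 = 101.3824

101.3824


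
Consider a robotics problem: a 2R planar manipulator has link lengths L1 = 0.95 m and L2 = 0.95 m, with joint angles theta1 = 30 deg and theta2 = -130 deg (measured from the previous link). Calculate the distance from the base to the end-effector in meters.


x = L1*cos(th1) + L2*cos(th1+th2) = 0.657758
y = L1*sin(th1) + L2*sin(th1+th2) = -0.460567
d = sqrt(x^2 + y^2) = sqrt(0.432646 + 0.212122) = 0.8030

0.8030 m


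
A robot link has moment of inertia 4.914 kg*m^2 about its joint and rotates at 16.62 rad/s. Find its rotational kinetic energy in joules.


KE = (1/2)*I*omega^2 = 0.5*4.914*16.62^2 = 678.6834

678.6834 J


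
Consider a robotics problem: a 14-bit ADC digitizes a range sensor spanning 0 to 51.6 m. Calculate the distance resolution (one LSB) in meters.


res = range / 2^n = 51.6/2^14 = 51.6/16384 = 0.0031

0.0031 m


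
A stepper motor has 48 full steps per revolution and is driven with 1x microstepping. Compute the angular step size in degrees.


step = 360/(48*1) = 360/48 = 7.5000

7.5000 degrees


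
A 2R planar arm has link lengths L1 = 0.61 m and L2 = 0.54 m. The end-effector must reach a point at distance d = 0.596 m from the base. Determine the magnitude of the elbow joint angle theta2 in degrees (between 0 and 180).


cos(th2) = (d^2 - L1^2 - L2^2)/(2*L1*L2) = (0.596^2 - 0.61^2 - 0.54^2)/(2*0.61*0.54) = -0.46825137
th2 = acos(-0.46825137) = 117.9208 deg

117.9208 degrees


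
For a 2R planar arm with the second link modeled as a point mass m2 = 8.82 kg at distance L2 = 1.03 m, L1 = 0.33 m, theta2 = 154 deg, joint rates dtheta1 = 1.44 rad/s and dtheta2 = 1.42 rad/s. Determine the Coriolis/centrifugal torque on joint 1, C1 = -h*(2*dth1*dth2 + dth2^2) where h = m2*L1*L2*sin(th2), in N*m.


h = m2*L1*L2*sin(th2) = 8.82*0.33*1.03*sin(154 deg) = 1.314201
C1 = -h*(2*1.44*1.42 + 1.42^2) = -1.314201*6.1060 = -8.0245

-8.0245 N*m
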